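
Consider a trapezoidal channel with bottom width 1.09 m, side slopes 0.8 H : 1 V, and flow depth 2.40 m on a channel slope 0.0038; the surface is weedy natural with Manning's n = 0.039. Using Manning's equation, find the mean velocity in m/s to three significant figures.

A = (b + z·y)·y = (1.09 + 0.8×2.40)×2.40 = 7.224 m²
P = b + 2y√(1+z²) = 1.09 + 2×2.40×√(1+0.8²) = 7.237 m
R = A/P = 7.224/7.237 = 0.9982 m
Q = (1/n)·A·R^(2/3)·S^(1/2) = (1/0.039) × 7.224 × 0.9982^(2/3) × 0.0038^(1/2) = 11.40 m³/s
V = Q/A = 11.40/7.224 = 1.579 m/s

1.58 m/s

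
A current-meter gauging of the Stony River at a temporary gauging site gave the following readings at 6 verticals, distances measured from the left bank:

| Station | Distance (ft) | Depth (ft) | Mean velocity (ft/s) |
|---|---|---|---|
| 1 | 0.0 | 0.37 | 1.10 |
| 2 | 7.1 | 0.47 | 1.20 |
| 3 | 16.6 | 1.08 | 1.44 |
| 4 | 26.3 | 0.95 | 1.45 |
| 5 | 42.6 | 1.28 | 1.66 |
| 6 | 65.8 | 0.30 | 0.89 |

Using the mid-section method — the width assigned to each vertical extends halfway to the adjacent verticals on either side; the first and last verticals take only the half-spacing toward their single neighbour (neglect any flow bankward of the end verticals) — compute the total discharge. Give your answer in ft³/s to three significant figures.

w_1 = (7.1 − 0.0)/2 = 3.55 ft; q_1 = 1.10 × 0.37 × 3.55 = 1.445 ft³/s
w_2 = (16.6 − 0.0)/2 = 8.3 ft; q_2 = 1.20 × 0.47 × 8.3 = 4.681 ft³/s
w_3 = (26.3 − 7.1)/2 = 9.6 ft; q_3 = 1.44 × 1.08 × 9.6 = 14.93 ft³/s
w_4 = (42.6 − 16.6)/2 = 13 ft; q_4 = 1.45 × 0.95 × 13 = 17.91 ft³/s
w_5 = (65.8 − 26.3)/2 = 19.75 ft; q_5 = 1.66 × 1.28 × 19.75 = 41.96 ft³/s
w_6 = (65.8 − 42.6)/2 = 11.6 ft; q_6 = 0.89 × 0.30 × 11.6 = 3.097 ft³/s
Q = Σ qᵢ = 84.03 ft³/s

84.0 ft³/s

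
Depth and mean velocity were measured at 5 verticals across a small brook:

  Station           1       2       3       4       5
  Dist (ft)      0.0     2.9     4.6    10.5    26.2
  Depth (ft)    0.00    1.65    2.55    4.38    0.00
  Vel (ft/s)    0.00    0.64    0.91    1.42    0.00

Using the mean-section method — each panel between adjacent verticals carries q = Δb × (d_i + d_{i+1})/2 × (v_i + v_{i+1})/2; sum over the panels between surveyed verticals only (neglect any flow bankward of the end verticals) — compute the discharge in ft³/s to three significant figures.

51.8 ft³/s

Panel 1-2: Δb = 2.9 ft, d̄ = (0.00+1.65)/2 = 0.825, v̄ = (0.00+0.64)/2 = 0.32 → q = 2.9×0.825×0.32 = 0.7656 ft³/s
Panel 2-3: Δb = 1.7 ft, d̄ = (1.65+2.55)/2 = 2.1, v̄ = (0.64+0.91)/2 = 0.775 → q = 1.7×2.1×0.775 = 2.767 ft³/s
Panel 3-4: Δb = 5.9 ft, d̄ = (2.55+4.38)/2 = 3.465, v̄ = (0.91+1.42)/2 = 1.165 → q = 5.9×3.465×1.165 = 23.82 ft³/s
Panel 4-5: Δb = 15.7 ft, d̄ = (4.38+0.00)/2 = 2.19, v̄ = (1.42+0.00)/2 = 0.71 → q = 15.7×2.19×0.71 = 24.41 ft³/s
Q = Σ q = 51.76 ft³/s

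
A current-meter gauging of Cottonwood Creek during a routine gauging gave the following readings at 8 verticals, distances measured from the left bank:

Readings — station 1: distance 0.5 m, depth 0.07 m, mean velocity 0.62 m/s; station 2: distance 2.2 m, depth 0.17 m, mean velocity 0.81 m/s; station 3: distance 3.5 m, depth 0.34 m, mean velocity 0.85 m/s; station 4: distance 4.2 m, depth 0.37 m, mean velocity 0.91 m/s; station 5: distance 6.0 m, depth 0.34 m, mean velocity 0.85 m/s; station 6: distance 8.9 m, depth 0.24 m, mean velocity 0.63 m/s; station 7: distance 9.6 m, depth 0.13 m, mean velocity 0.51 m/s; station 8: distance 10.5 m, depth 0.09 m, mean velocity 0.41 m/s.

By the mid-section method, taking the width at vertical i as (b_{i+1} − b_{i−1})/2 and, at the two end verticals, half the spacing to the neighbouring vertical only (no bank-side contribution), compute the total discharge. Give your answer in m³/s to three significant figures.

w_1 = (2.2 − 0.5)/2 = 0.85 m; q_1 = 0.62 × 0.07 × 0.85 = 0.03689 m³/s
w_2 = (3.5 − 0.5)/2 = 1.5 m; q_2 = 0.81 × 0.17 × 1.5 = 0.2066 m³/s
w_3 = (4.2 − 2.2)/2 = 1 m; q_3 = 0.85 × 0.34 × 1 = 0.2890 m³/s
w_4 = (6.0 − 3.5)/2 = 1.25 m; q_4 = 0.91 × 0.37 × 1.25 = 0.4209 m³/s
w_5 = (8.9 − 4.2)/2 = 2.35 m; q_5 = 0.85 × 0.34 × 2.35 = 0.6792 m³/s
w_6 = (9.6 − 6.0)/2 = 1.8 m; q_6 = 0.63 × 0.24 × 1.8 = 0.2722 m³/s
w_7 = (10.5 − 8.9)/2 = 0.8 m; q_7 = 0.51 × 0.13 × 0.8 = 0.05304 m³/s
w_8 = (10.5 − 9.6)/2 = 0.45 m; q_8 = 0.41 × 0.09 × 0.45 = 0.01661 m³/s
Q = Σ qᵢ = 1.974 m³/s

1.97 m³/s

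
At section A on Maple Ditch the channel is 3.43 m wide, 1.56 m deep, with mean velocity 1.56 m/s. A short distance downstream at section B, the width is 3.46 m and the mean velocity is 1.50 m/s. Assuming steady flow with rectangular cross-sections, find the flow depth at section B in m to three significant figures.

1.61 m

Q = A₁V₁ = (3.43×1.56) × 1.56 = 8.347 m³/s
d₂ = Q/(b₂ V₂) = 8.347/(3.46×1.50) = 1.608 m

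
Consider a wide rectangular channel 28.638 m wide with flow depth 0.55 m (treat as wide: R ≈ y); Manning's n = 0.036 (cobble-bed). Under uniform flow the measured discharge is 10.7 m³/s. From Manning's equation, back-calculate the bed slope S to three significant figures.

0.00133

A = b·y = 28.638 × 0.55 = 15.75 m²
Wide channel: R ≈ y = 0.55 m
S = (Q·n / (1·A·R^(2/3)))² = (10.7×0.036 / (1×15.75×0.6713))² = 0.001327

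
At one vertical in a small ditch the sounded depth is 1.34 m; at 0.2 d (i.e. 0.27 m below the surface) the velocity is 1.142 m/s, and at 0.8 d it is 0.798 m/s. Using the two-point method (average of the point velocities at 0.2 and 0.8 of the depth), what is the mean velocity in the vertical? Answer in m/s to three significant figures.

0.970 m/s

v̄ = (1.142 + 0.798) / 2 = 0.9700 m/s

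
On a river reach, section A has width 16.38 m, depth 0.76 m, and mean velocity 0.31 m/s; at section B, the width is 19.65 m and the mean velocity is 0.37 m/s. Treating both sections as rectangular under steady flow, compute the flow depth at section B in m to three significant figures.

0.531 m

Q = A₁V₁ = (16.38×0.76) × 0.31 = 3.859 m³/s
d₂ = Q/(b₂ V₂) = 3.859/(19.65×0.37) = 0.5308 m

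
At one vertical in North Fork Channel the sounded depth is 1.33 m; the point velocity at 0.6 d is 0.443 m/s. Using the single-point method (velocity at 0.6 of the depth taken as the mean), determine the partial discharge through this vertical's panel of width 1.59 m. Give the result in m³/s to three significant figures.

v̄ = v₀.₆ = 0.443 m/s
q = v̄ × d × w = 0.4430 × 1.33 × 1.59 = 0.9368 m³/s

0.937 m³/s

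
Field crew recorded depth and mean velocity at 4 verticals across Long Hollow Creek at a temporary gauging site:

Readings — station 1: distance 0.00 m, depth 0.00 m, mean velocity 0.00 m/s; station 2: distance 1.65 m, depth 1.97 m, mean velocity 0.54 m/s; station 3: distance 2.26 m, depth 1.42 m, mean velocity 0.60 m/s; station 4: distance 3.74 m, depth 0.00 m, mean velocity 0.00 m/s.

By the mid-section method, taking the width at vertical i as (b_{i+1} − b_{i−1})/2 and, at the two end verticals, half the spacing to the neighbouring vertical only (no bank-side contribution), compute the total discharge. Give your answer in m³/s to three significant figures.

2.09 m³/s

w_2 = (2.26 − 0.00)/2 = 1.13 m; q_2 = 0.54 × 1.97 × 1.13 = 1.202 m³/s
w_3 = (3.74 − 1.65)/2 = 1.045 m; q_3 = 0.60 × 1.42 × 1.045 = 0.8903 m³/s
Stations 1, 4 contribute zero (depth or velocity is 0).
Q = Σ qᵢ = 2.092 m³/s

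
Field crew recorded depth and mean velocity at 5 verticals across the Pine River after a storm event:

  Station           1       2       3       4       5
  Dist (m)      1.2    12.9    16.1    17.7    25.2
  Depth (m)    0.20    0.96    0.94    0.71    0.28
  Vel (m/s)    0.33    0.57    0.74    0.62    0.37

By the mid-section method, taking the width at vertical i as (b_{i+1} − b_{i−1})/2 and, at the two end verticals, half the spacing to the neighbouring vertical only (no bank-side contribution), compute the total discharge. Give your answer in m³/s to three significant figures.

w_1 = (12.9 − 1.2)/2 = 5.85 m; q_1 = 0.33 × 0.20 × 5.85 = 0.3861 m³/s
w_2 = (16.1 − 1.2)/2 = 7.45 m; q_2 = 0.57 × 0.96 × 7.45 = 4.077 m³/s
w_3 = (17.7 − 12.9)/2 = 2.4 m; q_3 = 0.74 × 0.94 × 2.4 = 1.669 m³/s
w_4 = (25.2 − 16.1)/2 = 4.55 m; q_4 = 0.62 × 0.71 × 4.55 = 2.003 m³/s
w_5 = (25.2 − 17.7)/2 = 3.75 m; q_5 = 0.37 × 0.28 × 3.75 = 0.3885 m³/s
Q = Σ qᵢ = 8.524 m³/s

8.52 m³/s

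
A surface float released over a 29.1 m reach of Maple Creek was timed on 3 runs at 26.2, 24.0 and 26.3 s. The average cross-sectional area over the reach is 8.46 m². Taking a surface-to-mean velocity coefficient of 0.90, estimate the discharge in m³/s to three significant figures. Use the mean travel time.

t̄ = (26.2 + 24.0 + 26.3) / 3 = 25.5 s
v_surface = L / t̄ = 29.1 / 25.5 = 1.141 m/s
v_mean = 0.90 × 1.141 = 1.027 m/s
Q = A × v_mean = 8.46 × 1.027 = 8.689 m³/s

8.69 m³/s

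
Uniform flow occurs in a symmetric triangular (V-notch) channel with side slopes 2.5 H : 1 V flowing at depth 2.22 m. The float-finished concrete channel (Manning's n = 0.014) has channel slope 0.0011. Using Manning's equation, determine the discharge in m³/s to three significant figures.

29.8 m³/s

A = z·y² = 2.5×2.22² = 12.32 m²
P = 2y√(1+z²) = 2×2.22×√(1+2.5²) = 11.96 m
R = A/P = 12.32/11.96 = 1.031 m
Q = (1/n)·A·R^(2/3)·S^(1/2) = (1/0.014) × 12.32 × 1.031^(2/3) × 0.0011^(1/2) = 29.78 m³/s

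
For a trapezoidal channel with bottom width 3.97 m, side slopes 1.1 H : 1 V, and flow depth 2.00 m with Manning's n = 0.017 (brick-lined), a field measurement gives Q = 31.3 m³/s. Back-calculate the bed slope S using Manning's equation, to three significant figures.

A = (b + z·y)·y = (3.97 + 1.1×2.00)×2.00 = 12.34 m²
P = b + 2y√(1+z²) = 3.97 + 2×2.00×√(1+1.1²) = 9.916 m
R = A/P = 12.34/9.916 = 1.244 m
S = (Q·n / (1·A·R^(2/3)))² = (31.3×0.017 / (1×12.34×1.157))² = 0.001389

0.00139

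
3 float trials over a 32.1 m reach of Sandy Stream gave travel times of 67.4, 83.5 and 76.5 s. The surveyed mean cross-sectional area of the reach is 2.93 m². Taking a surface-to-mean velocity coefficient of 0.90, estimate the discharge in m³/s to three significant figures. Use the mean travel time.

1.12 m³/s

t̄ = (67.4 + 83.5 + 76.5) / 3 = 75.8 s
v_surface = L / t̄ = 32.1 / 75.8 = 0.4235 m/s
v_mean = 0.90 × 0.4235 = 0.3811 m/s
Q = A × v_mean = 2.93 × 0.3811 = 1.117 m³/s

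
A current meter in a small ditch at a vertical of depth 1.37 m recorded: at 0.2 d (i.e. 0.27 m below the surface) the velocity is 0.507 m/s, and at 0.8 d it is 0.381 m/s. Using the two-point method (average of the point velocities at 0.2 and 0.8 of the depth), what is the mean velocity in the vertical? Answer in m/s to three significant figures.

0.444 m/s

v̄ = (0.507 + 0.381) / 2 = 0.4440 m/s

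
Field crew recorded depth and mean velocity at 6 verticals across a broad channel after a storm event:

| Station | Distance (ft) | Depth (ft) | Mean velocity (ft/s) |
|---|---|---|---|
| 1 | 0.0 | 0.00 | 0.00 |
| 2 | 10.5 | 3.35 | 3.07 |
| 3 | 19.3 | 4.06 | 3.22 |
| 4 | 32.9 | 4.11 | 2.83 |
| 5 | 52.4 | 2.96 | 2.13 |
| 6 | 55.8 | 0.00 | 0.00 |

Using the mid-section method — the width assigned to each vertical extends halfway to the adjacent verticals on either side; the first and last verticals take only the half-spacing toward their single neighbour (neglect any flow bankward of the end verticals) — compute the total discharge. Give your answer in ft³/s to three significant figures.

w_2 = (19.3 − 0.0)/2 = 9.65 ft; q_2 = 3.07 × 3.35 × 9.65 = 99.25 ft³/s
w_3 = (32.9 − 10.5)/2 = 11.2 ft; q_3 = 3.22 × 4.06 × 11.2 = 146.4 ft³/s
w_4 = (52.4 − 19.3)/2 = 16.55 ft; q_4 = 2.83 × 4.11 × 16.55 = 192.5 ft³/s
w_5 = (55.8 − 32.9)/2 = 11.45 ft; q_5 = 2.13 × 2.96 × 11.45 = 72.19 ft³/s
Stations 1, 6 contribute zero (depth or velocity is 0).
Q = Σ qᵢ = 510.4 ft³/s

510 ft³/s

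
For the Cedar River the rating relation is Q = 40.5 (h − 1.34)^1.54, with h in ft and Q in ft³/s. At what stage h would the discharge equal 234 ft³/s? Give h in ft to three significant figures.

4.46 ft

h − h₀ = (Q/C)^(1/b) = (234/40.5)^(1/1.54) = 3.124 ft
h = 1.34 + 3.124 = 4.464 ft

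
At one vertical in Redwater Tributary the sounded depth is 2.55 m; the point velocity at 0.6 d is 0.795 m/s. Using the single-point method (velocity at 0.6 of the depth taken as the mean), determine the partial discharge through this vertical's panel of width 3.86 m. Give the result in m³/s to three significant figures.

v̄ = v₀.₆ = 0.795 m/s
q = v̄ × d × w = 0.7950 × 2.55 × 3.86 = 7.825 m³/s

7.83 m³/s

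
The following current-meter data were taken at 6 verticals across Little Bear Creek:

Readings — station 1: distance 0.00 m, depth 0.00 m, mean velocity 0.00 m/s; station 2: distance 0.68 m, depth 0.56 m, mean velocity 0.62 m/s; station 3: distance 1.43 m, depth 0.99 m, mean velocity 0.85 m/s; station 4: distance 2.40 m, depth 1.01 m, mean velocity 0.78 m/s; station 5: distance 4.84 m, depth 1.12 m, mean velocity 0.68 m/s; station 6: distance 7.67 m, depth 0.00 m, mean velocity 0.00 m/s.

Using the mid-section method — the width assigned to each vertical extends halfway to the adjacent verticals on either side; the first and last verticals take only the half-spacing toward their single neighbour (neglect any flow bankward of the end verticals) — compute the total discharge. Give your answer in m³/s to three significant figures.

w_2 = (1.43 − 0.00)/2 = 0.715 m; q_2 = 0.62 × 0.56 × 0.715 = 0.2482 m³/s
w_3 = (2.40 − 0.68)/2 = 0.86 m; q_3 = 0.85 × 0.99 × 0.86 = 0.7237 m³/s
w_4 = (4.84 − 1.43)/2 = 1.705 m; q_4 = 0.78 × 1.01 × 1.705 = 1.343 m³/s
w_5 = (7.67 − 2.40)/2 = 2.635 m; q_5 = 0.68 × 1.12 × 2.635 = 2.007 m³/s
Stations 1, 6 contribute zero (depth or velocity is 0).
Q = Σ qᵢ = 4.322 m³/s

4.32 m³/s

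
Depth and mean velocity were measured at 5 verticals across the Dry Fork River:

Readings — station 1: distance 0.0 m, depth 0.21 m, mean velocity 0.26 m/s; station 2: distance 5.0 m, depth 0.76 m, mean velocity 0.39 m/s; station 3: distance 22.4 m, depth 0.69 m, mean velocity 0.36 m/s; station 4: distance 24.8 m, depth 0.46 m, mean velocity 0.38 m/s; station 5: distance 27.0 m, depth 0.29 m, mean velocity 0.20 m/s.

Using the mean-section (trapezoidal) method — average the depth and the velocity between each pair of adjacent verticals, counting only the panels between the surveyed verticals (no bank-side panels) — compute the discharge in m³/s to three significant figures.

6.27 m³/s

Panel 1-2: Δb = 5 m, d̄ = (0.21+0.76)/2 = 0.485, v̄ = (0.26+0.39)/2 = 0.325 → q = 5×0.485×0.325 = 0.7881 m³/s
Panel 2-3: Δb = 17.4 m, d̄ = (0.76+0.69)/2 = 0.725, v̄ = (0.39+0.36)/2 = 0.375 → q = 17.4×0.725×0.375 = 4.731 m³/s
Panel 3-4: Δb = 2.4 m, d̄ = (0.69+0.46)/2 = 0.575, v̄ = (0.36+0.38)/2 = 0.37 → q = 2.4×0.575×0.37 = 0.5106 m³/s
Panel 4-5: Δb = 2.2 m, d̄ = (0.46+0.29)/2 = 0.375, v̄ = (0.38+0.20)/2 = 0.29 → q = 2.2×0.375×0.29 = 0.2393 m³/s
Q = Σ q = 6.269 m³/s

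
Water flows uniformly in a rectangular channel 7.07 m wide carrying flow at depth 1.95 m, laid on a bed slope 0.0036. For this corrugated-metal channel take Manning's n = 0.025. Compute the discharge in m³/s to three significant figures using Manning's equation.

A = b·y = 7.07 × 1.95 = 13.79 m²
P = b + 2y = 7.07 + 2×1.95 = 10.97 m
R = A/P = 13.79/10.97 = 1.257 m
Q = (1/n)·A·R^(2/3)·S^(1/2) = (1/0.025) × 13.79 × 1.257^(2/3) × 0.0036^(1/2) = 38.53 m³/s

38.5 m³/s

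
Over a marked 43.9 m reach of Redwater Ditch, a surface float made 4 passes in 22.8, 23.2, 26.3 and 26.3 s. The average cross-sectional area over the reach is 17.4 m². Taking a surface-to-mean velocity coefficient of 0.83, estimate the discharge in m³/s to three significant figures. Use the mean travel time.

25.7 m³/s

t̄ = (22.8 + 23.2 + 26.3 + 26.3) / 4 = 24.65 s
v_surface = L / t̄ = 43.9 / 24.65 = 1.781 m/s
v_mean = 0.83 × 1.781 = 1.478 m/s
Q = A × v_mean = 17.4 × 1.478 = 25.72 m³/s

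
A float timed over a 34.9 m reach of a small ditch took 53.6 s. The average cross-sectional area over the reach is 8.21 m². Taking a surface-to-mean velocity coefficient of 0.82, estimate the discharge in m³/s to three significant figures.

v_surface = L / t̄ = 34.9 / 53.6 = 0.6511 m/s
v_mean = 0.82 × 0.6511 = 0.5339 m/s
Q = A × v_mean = 8.21 × 0.5339 = 4.383 m³/s

4.38 m³/s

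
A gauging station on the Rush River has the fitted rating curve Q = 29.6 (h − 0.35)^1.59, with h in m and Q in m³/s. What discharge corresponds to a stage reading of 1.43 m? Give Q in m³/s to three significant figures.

33.5 m³/s

Q = 29.6 × (1.43 − 0.35)^1.59 = 29.6 × 1.08^1.59 = 33.45 m³/s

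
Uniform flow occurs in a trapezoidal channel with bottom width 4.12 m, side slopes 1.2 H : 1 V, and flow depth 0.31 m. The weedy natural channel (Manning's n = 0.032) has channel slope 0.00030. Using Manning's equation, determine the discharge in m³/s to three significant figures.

A = (b + z·y)·y = (4.12 + 1.2×0.31)×0.31 = 1.393 m²
P = b + 2y√(1+z²) = 4.12 + 2×0.31×√(1+1.2²) = 5.088 m
R = A/P = 1.393/5.088 = 0.2737 m
Q = (1/n)·A·R^(2/3)·S^(1/2) = (1/0.032) × 1.393 × 0.2737^(2/3) × 0.00030^(1/2) = 0.3177 m³/s

0.318 m³/s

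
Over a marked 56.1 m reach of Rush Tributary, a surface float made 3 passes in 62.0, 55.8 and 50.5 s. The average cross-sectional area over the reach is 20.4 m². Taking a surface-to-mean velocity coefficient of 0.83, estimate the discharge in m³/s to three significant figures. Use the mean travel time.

t̄ = (62.0 + 55.8 + 50.5) / 3 = 56.1 s
v_surface = L / t̄ = 56.1 / 56.1 = 1.000 m/s
v_mean = 0.83 × 1.000 = 0.8300 m/s
Q = A × v_mean = 20.4 × 0.8300 = 16.93 m³/s

16.9 m³/s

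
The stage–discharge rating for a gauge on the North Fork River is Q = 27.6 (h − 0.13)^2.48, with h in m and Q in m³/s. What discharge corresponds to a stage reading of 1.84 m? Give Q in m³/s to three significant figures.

Q = 27.6 × (1.84 − 0.13)^2.48 = 27.6 × 1.71^2.48 = 104.4 m³/s

104 m³/s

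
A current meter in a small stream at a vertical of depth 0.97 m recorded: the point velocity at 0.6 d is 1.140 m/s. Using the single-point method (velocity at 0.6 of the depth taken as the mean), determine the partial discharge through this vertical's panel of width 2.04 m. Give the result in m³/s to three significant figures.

v̄ = v₀.₆ = 1.140 m/s
q = v̄ × d × w = 1.140 × 0.97 × 2.04 = 2.256 m³/s

2.26 m³/s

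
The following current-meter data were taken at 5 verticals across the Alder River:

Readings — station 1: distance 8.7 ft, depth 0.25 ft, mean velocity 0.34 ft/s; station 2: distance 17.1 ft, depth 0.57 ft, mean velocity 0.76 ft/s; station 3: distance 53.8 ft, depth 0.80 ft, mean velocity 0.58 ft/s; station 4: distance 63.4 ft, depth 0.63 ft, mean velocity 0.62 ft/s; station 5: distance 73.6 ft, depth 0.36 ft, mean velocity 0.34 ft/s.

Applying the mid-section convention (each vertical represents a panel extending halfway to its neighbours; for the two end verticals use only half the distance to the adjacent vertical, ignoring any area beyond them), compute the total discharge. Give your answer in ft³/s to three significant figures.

25.4 ft³/s

w_1 = (17.1 − 8.7)/2 = 4.2 ft; q_1 = 0.34 × 0.25 × 4.2 = 0.3570 ft³/s
w_2 = (53.8 − 8.7)/2 = 22.55 ft; q_2 = 0.76 × 0.57 × 22.55 = 9.769 ft³/s
w_3 = (63.4 − 17.1)/2 = 23.15 ft; q_3 = 0.58 × 0.80 × 23.15 = 10.74 ft³/s
w_4 = (73.6 − 53.8)/2 = 9.9 ft; q_4 = 0.62 × 0.63 × 9.9 = 3.867 ft³/s
w_5 = (73.6 − 63.4)/2 = 5.1 ft; q_5 = 0.34 × 0.36 × 5.1 = 0.6242 ft³/s
Q = Σ qᵢ = 25.36 ft³/s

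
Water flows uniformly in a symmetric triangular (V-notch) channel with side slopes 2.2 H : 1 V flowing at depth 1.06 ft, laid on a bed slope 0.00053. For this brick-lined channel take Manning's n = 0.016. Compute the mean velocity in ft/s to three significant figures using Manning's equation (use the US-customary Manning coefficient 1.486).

1.32 ft/s

A = z·y² = 2.2×1.06² = 2.472 ft²
P = 2y√(1+z²) = 2×1.06×√(1+2.2²) = 5.123 ft
R = A/P = 2.472/5.123 = 0.4825 ft
Q = (1.486/n)·A·R^(2/3)·S^(1/2) = (1.486/0.016) × 2.472 × 0.4825^(2/3) × 0.00053^(1/2) = 3.251 ft³/s
V = Q/A = 3.251/2.472 = 1.315 ft/s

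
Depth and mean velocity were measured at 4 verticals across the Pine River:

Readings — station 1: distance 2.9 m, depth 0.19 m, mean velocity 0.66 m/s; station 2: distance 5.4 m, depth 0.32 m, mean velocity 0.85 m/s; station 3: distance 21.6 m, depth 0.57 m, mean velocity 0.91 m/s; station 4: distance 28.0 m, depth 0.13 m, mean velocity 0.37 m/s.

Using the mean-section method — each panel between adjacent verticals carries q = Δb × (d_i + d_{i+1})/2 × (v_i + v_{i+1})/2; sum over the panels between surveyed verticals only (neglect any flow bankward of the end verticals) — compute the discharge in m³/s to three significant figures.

Panel 1-2: Δb = 2.5 m, d̄ = (0.19+0.32)/2 = 0.255, v̄ = (0.66+0.85)/2 = 0.755 → q = 2.5×0.255×0.755 = 0.4813 m³/s
Panel 2-3: Δb = 16.2 m, d̄ = (0.32+0.57)/2 = 0.445, v̄ = (0.85+0.91)/2 = 0.88 → q = 16.2×0.445×0.88 = 6.344 m³/s
Panel 3-4: Δb = 6.4 m, d̄ = (0.57+0.13)/2 = 0.35, v̄ = (0.91+0.37)/2 = 0.64 → q = 6.4×0.35×0.64 = 1.434 m³/s
Q = Σ q = 8.259 m³/s

8.26 m³/s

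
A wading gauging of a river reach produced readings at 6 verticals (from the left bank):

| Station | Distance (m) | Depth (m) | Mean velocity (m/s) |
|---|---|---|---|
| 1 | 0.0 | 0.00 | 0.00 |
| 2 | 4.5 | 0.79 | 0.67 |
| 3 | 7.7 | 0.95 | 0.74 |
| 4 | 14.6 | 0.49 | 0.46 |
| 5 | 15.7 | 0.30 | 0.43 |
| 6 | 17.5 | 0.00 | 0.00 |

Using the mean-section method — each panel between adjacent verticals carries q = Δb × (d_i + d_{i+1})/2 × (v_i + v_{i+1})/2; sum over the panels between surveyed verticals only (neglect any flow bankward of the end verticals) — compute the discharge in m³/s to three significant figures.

5.79 m³/s

Panel 1-2: Δb = 4.5 m, d̄ = (0.00+0.79)/2 = 0.395, v̄ = (0.00+0.67)/2 = 0.335 → q = 4.5×0.395×0.335 = 0.5955 m³/s
Panel 2-3: Δb = 3.2 m, d̄ = (0.79+0.95)/2 = 0.87, v̄ = (0.67+0.74)/2 = 0.705 → q = 3.2×0.87×0.705 = 1.963 m³/s
Panel 3-4: Δb = 6.9 m, d̄ = (0.95+0.49)/2 = 0.72, v̄ = (0.74+0.46)/2 = 0.6 → q = 6.9×0.72×0.6 = 2.981 m³/s
Panel 4-5: Δb = 1.1 m, d̄ = (0.49+0.30)/2 = 0.395, v̄ = (0.46+0.43)/2 = 0.445 → q = 1.1×0.395×0.445 = 0.1934 m³/s
Panel 5-6: Δb = 1.8 m, d̄ = (0.30+0.00)/2 = 0.15, v̄ = (0.43+0.00)/2 = 0.215 → q = 1.8×0.15×0.215 = 0.05805 m³/s
Q = Σ q = 5.790 m³/s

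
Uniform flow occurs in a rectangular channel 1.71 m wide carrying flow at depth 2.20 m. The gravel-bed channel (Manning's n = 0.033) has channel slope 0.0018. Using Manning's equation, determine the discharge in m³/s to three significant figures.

A = b·y = 1.71 × 2.20 = 3.762 m²
P = b + 2y = 1.71 + 2×2.20 = 6.110 m
R = A/P = 3.762/6.110 = 0.6157 m
Q = (1/n)·A·R^(2/3)·S^(1/2) = (1/0.033) × 3.762 × 0.6157^(2/3) × 0.0018^(1/2) = 3.500 m³/s

3.50 m³/s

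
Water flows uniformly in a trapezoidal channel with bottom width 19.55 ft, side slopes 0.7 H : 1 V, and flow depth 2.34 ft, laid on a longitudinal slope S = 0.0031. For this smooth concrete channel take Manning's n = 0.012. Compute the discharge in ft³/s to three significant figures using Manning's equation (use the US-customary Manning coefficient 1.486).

A = (b + z·y)·y = (19.55 + 0.7×2.34)×2.34 = 49.58 ft²
P = b + 2y√(1+z²) = 19.55 + 2×2.34×√(1+0.7²) = 25.26 ft
R = A/P = 49.58/25.26 = 1.963 ft
Q = (1.486/n)·A·R^(2/3)·S^(1/2) = (1.486/0.012) × 49.58 × 1.963^(2/3) × 0.0031^(1/2) = 535.8 ft³/s

536 ft³/s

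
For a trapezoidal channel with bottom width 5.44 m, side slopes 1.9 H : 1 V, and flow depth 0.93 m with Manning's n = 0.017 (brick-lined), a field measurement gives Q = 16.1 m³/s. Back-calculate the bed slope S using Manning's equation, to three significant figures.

0.00263

A = (b + z·y)·y = (5.44 + 1.9×0.93)×0.93 = 6.703 m²
P = b + 2y√(1+z²) = 5.44 + 2×0.93×√(1+1.9²) = 9.434 m
R = A/P = 6.703/9.434 = 0.7105 m
S = (Q·n / (1·A·R^(2/3)))² = (16.1×0.017 / (1×6.703×0.7962))² = 0.002630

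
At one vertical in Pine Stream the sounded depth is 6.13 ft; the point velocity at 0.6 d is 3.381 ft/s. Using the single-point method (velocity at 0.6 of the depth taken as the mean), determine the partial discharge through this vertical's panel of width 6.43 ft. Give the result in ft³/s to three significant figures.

133 ft³/s

v̄ = v₀.₆ = 3.381 ft/s
q = v̄ × d × w = 3.381 × 6.13 × 6.43 = 133.3 ft³/s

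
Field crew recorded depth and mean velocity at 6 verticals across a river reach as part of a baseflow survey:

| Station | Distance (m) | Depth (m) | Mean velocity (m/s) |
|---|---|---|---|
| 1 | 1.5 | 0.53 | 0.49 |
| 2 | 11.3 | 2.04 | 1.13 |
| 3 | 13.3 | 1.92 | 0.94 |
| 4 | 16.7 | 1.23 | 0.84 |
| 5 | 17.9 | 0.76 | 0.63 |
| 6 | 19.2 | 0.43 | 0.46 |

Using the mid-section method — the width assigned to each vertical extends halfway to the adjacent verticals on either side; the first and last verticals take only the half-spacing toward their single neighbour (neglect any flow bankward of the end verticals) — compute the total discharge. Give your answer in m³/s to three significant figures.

w_1 = (11.3 − 1.5)/2 = 4.9 m; q_1 = 0.49 × 0.53 × 4.9 = 1.273 m³/s
w_2 = (13.3 − 1.5)/2 = 5.9 m; q_2 = 1.13 × 2.04 × 5.9 = 13.60 m³/s
w_3 = (16.7 − 11.3)/2 = 2.7 m; q_3 = 0.94 × 1.92 × 2.7 = 4.873 m³/s
w_4 = (17.9 − 13.3)/2 = 2.3 m; q_4 = 0.84 × 1.23 × 2.3 = 2.376 m³/s
w_5 = (19.2 − 16.7)/2 = 1.25 m; q_5 = 0.63 × 0.76 × 1.25 = 0.5985 m³/s
w_6 = (19.2 − 17.9)/2 = 0.65 m; q_6 = 0.46 × 0.43 × 0.65 = 0.1286 m³/s
Q = Σ qᵢ = 22.85 m³/s

22.8 m³/s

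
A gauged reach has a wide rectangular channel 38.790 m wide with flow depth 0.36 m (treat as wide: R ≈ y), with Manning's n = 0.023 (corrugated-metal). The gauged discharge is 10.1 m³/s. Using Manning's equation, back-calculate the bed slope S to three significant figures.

0.00108

A = b·y = 38.790 × 0.36 = 13.96 m²
Wide channel: R ≈ y = 0.36 m
S = (Q·n / (1·A·R^(2/3)))² = (10.1×0.023 / (1×13.96×0.5061))² = 0.001081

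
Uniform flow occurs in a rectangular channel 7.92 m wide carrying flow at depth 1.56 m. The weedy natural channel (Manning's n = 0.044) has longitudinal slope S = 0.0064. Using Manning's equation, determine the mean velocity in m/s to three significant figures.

A = b·y = 7.92 × 1.56 = 12.36 m²
P = b + 2y = 7.92 + 2×1.56 = 11.04 m
R = A/P = 12.36/11.04 = 1.119 m
Q = (1/n)·A·R^(2/3)·S^(1/2) = (1/0.044) × 12.36 × 1.119^(2/3) × 0.0064^(1/2) = 24.21 m³/s
V = Q/A = 24.21/12.36 = 1.960 m/s

1.96 m/s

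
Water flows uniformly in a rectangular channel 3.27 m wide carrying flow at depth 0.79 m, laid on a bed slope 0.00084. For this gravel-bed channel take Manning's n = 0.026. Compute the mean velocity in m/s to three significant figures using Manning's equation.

A = b·y = 3.27 × 0.79 = 2.583 m²
P = b + 2y = 3.27 + 2×0.79 = 4.850 m
R = A/P = 2.583/4.850 = 0.5326 m
Q = (1/n)·A·R^(2/3)·S^(1/2) = (1/0.026) × 2.583 × 0.5326^(2/3) × 0.00084^(1/2) = 1.892 m³/s
V = Q/A = 1.892/2.583 = 0.7325 m/s

0.732 m/s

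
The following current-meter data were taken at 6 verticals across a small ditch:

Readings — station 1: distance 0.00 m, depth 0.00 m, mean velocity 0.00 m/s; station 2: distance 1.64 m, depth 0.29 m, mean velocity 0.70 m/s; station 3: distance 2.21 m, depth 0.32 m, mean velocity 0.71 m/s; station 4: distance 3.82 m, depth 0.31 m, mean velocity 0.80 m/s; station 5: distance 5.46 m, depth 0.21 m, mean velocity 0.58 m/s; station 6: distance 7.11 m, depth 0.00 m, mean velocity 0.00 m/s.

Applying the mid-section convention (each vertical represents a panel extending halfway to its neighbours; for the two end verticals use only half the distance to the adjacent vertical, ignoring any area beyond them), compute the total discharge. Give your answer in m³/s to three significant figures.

1.08 m³/s

w_2 = (2.21 − 0.00)/2 = 1.105 m; q_2 = 0.70 × 0.29 × 1.105 = 0.2243 m³/s
w_3 = (3.82 − 1.64)/2 = 1.09 m; q_3 = 0.71 × 0.32 × 1.09 = 0.2476 m³/s
w_4 = (5.46 − 2.21)/2 = 1.625 m; q_4 = 0.80 × 0.31 × 1.625 = 0.4030 m³/s
w_5 = (7.11 − 3.82)/2 = 1.645 m; q_5 = 0.58 × 0.21 × 1.645 = 0.2004 m³/s
Stations 1, 6 contribute zero (depth or velocity is 0).
Q = Σ qᵢ = 1.075 m³/s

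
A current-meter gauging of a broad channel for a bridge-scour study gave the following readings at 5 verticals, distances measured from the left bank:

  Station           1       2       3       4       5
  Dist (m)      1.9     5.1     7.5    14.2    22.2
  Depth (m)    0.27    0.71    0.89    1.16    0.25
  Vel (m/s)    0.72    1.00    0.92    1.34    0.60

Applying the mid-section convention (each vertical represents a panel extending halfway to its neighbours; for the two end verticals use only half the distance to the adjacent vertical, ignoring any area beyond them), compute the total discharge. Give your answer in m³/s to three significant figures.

18.0 m³/s

w_1 = (5.1 − 1.9)/2 = 1.6 m; q_1 = 0.72 × 0.27 × 1.6 = 0.3110 m³/s
w_2 = (7.5 − 1.9)/2 = 2.8 m; q_2 = 1.00 × 0.71 × 2.8 = 1.988 m³/s
w_3 = (14.2 − 5.1)/2 = 4.55 m; q_3 = 0.92 × 0.89 × 4.55 = 3.726 m³/s
w_4 = (22.2 − 7.5)/2 = 7.35 m; q_4 = 1.34 × 1.16 × 7.35 = 11.42 m³/s
w_5 = (22.2 − 14.2)/2 = 4 m; q_5 = 0.60 × 0.25 × 4 = 0.6000 m³/s
Q = Σ qᵢ = 18.05 m³/s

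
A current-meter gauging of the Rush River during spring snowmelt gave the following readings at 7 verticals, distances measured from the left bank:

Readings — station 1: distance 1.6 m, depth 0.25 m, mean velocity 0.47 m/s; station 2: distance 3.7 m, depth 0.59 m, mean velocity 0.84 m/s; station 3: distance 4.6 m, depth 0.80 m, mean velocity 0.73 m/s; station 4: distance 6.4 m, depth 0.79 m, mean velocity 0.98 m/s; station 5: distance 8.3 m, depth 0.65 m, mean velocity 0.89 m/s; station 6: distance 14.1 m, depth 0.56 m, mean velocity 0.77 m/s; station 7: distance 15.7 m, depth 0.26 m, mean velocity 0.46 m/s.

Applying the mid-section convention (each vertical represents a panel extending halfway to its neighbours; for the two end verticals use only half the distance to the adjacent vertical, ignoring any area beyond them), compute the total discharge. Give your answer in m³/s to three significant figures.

7.01 m³/s

w_1 = (3.7 − 1.6)/2 = 1.05 m; q_1 = 0.47 × 0.25 × 1.05 = 0.1234 m³/s
w_2 = (4.6 − 1.6)/2 = 1.5 m; q_2 = 0.84 × 0.59 × 1.5 = 0.7434 m³/s
w_3 = (6.4 − 3.7)/2 = 1.35 m; q_3 = 0.73 × 0.80 × 1.35 = 0.7884 m³/s
w_4 = (8.3 − 4.6)/2 = 1.85 m; q_4 = 0.98 × 0.79 × 1.85 = 1.432 m³/s
w_5 = (14.1 − 6.4)/2 = 3.85 m; q_5 = 0.89 × 0.65 × 3.85 = 2.227 m³/s
w_6 = (15.7 − 8.3)/2 = 3.7 m; q_6 = 0.77 × 0.56 × 3.7 = 1.595 m³/s
w_7 = (15.7 − 14.1)/2 = 0.8 m; q_7 = 0.46 × 0.26 × 0.8 = 0.09568 m³/s
Q = Σ qᵢ = 7.006 m³/s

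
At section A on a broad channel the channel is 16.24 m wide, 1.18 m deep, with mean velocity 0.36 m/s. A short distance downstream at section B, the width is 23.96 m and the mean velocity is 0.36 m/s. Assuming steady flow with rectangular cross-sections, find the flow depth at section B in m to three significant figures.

Q = A₁V₁ = (16.24×1.18) × 0.36 = 6.899 m³/s
d₂ = Q/(b₂ V₂) = 6.899/(23.96×0.36) = 0.7998 m

0.800 m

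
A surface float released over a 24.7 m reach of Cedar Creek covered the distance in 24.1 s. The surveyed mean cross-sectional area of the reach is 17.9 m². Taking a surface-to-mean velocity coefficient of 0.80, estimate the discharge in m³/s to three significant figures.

14.7 m³/s

v_surface = L / t̄ = 24.7 / 24.1 = 1.025 m/s
v_mean = 0.80 × 1.025 = 0.8199 m/s
Q = A × v_mean = 17.9 × 0.8199 = 14.68 m³/s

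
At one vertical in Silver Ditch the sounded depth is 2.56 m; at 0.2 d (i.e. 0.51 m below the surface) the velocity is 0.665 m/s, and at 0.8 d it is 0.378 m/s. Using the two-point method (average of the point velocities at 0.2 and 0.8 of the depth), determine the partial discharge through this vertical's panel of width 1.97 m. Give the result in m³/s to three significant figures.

2.63 m³/s

v̄ = (0.665 + 0.378) / 2 = 0.5215 m/s
q = v̄ × d × w = 0.5215 × 2.56 × 1.97 = 2.630 m³/s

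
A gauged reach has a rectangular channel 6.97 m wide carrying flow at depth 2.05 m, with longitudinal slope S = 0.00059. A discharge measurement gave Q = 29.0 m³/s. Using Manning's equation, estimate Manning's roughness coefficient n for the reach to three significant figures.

0.0142

A = b·y = 6.97 × 2.05 = 14.29 m²
P = b + 2y = 6.97 + 2×2.05 = 11.07 m
R = A/P = 14.29/11.07 = 1.291 m
n = (1/Q)·A·R^(2/3)·S^(1/2) = (1/29.0) × 14.29 × 1.185 × 0.02429 = 0.01419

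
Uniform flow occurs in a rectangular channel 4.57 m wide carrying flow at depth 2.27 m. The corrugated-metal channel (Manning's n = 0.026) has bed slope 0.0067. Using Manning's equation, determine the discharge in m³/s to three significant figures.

35.6 m³/s

A = b·y = 4.57 × 2.27 = 10.37 m²
P = b + 2y = 4.57 + 2×2.27 = 9.110 m
R = A/P = 10.37/9.110 = 1.139 m
Q = (1/n)·A·R^(2/3)·S^(1/2) = (1/0.026) × 10.37 × 1.139^(2/3) × 0.0067^(1/2) = 35.61 m³/s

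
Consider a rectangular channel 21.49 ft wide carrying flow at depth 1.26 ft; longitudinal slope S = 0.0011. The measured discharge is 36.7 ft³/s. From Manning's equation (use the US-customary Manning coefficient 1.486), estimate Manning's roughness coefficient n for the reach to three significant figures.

0.0394

A = b·y = 21.49 × 1.26 = 27.08 ft²
P = b + 2y = 21.49 + 2×1.26 = 24.01 ft
R = A/P = 27.08/24.01 = 1.128 ft
n = (1.486/Q)·A·R^(2/3)·S^(1/2) = (1.486/36.7) × 27.08 × 1.083 × 0.03317 = 0.03940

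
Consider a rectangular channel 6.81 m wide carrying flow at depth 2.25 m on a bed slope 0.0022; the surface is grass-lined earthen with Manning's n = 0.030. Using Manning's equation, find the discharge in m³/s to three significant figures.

A = b·y = 6.81 × 2.25 = 15.32 m²
P = b + 2y = 6.81 + 2×2.25 = 11.31 m
R = A/P = 15.32/11.31 = 1.355 m
Q = (1/n)·A·R^(2/3)·S^(1/2) = (1/0.030) × 15.32 × 1.355^(2/3) × 0.0022^(1/2) = 29.33 m³/s

29.3 m³/s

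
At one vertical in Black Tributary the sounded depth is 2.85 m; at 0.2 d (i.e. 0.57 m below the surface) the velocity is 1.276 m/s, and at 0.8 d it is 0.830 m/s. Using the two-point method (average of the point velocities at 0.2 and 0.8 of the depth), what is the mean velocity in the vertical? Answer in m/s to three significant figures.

1.05 m/s

v̄ = (1.276 + 0.830) / 2 = 1.053 m/s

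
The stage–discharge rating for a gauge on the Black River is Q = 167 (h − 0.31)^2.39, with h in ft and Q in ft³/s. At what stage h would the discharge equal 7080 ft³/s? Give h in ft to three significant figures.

h − h₀ = (Q/C)^(1/b) = (7080/167)^(1/2.39) = 4.796 ft
h = 0.31 + 4.796 = 5.106 ft

5.11 ft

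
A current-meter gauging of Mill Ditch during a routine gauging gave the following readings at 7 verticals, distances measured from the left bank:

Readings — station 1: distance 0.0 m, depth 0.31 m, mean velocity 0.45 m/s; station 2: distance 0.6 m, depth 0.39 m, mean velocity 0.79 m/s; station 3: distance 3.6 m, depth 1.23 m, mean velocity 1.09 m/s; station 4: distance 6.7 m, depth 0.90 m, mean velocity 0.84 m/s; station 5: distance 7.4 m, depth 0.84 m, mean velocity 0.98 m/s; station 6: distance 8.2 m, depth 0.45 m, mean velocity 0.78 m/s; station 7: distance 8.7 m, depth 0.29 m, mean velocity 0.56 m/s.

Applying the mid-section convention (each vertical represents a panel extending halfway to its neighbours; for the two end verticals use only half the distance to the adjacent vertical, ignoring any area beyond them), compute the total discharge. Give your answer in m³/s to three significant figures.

w_1 = (0.6 − 0.0)/2 = 0.3 m; q_1 = 0.45 × 0.31 × 0.3 = 0.04185 m³/s
w_2 = (3.6 − 0.0)/2 = 1.8 m; q_2 = 0.79 × 0.39 × 1.8 = 0.5546 m³/s
w_3 = (6.7 − 0.6)/2 = 3.05 m; q_3 = 1.09 × 1.23 × 3.05 = 4.089 m³/s
w_4 = (7.4 − 3.6)/2 = 1.9 m; q_4 = 0.84 × 0.90 × 1.9 = 1.436 m³/s
w_5 = (8.2 − 6.7)/2 = 0.75 m; q_5 = 0.98 × 0.84 × 0.75 = 0.6174 m³/s
w_6 = (8.7 − 7.4)/2 = 0.65 m; q_6 = 0.78 × 0.45 × 0.65 = 0.2282 m³/s
w_7 = (8.7 − 8.2)/2 = 0.25 m; q_7 = 0.56 × 0.29 × 0.25 = 0.04060 m³/s
Q = Σ qᵢ = 7.008 m³/s

7.01 m³/s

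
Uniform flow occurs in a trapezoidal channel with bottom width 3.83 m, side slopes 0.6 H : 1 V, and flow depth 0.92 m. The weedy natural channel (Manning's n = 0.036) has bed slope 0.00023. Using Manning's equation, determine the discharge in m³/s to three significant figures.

A = (b + z·y)·y = (3.83 + 0.6×0.92)×0.92 = 4.031 m²
P = b + 2y√(1+z²) = 3.83 + 2×0.92×√(1+0.6²) = 5.976 m
R = A/P = 4.031/5.976 = 0.6746 m
Q = (1/n)·A·R^(2/3)·S^(1/2) = (1/0.036) × 4.031 × 0.6746^(2/3) × 0.00023^(1/2) = 1.306 m³/s

1.31 m³/s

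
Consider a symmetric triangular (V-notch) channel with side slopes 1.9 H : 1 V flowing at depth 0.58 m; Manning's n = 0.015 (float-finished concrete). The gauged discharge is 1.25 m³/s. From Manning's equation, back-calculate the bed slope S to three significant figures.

A = z·y² = 1.9×0.58² = 0.6392 m²
P = 2y√(1+z²) = 2×0.58×√(1+1.9²) = 2.491 m
R = A/P = 0.6392/2.491 = 0.2566 m
S = (Q·n / (1·A·R^(2/3)))² = (1.25×0.015 / (1×0.6392×0.4038))² = 0.005277

0.00528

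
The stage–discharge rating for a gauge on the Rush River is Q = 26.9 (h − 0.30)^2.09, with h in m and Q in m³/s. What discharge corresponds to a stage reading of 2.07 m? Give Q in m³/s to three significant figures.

88.7 m³/s

Q = 26.9 × (2.07 − 0.30)^2.09 = 26.9 × 1.77^2.09 = 88.72 m³/s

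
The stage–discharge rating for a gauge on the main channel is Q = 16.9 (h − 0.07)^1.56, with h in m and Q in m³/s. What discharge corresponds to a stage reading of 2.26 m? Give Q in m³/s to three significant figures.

Q = 16.9 × (2.26 − 0.07)^1.56 = 16.9 × 2.19^1.56 = 57.41 m³/s

57.4 m³/s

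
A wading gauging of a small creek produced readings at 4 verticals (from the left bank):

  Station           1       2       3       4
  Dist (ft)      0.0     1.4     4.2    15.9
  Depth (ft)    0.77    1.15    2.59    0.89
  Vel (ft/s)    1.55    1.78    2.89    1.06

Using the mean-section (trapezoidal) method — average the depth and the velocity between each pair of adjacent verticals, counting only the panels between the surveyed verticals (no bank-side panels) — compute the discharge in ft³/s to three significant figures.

Panel 1-2: Δb = 1.4 ft, d̄ = (0.77+1.15)/2 = 0.96, v̄ = (1.55+1.78)/2 = 1.665 → q = 1.4×0.96×1.665 = 2.238 ft³/s
Panel 2-3: Δb = 2.8 ft, d̄ = (1.15+2.59)/2 = 1.87, v̄ = (1.78+2.89)/2 = 2.335 → q = 2.8×1.87×2.335 = 12.23 ft³/s
Panel 3-4: Δb = 11.7 ft, d̄ = (2.59+0.89)/2 = 1.74, v̄ = (2.89+1.06)/2 = 1.975 → q = 11.7×1.74×1.975 = 40.21 ft³/s
Q = Σ q = 54.67 ft³/s

54.7 ft³/s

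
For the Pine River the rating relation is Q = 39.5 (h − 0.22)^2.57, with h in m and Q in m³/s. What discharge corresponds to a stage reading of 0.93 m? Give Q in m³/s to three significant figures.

Q = 39.5 × (0.93 − 0.22)^2.57 = 39.5 × 0.71^2.57 = 16.38 m³/s

16.4 m³/s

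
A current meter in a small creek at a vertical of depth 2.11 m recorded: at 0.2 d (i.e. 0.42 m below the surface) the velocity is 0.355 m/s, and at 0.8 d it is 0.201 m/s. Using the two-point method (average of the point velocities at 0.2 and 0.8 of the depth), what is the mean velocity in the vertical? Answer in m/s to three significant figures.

0.278 m/s

v̄ = (0.355 + 0.201) / 2 = 0.2780 m/s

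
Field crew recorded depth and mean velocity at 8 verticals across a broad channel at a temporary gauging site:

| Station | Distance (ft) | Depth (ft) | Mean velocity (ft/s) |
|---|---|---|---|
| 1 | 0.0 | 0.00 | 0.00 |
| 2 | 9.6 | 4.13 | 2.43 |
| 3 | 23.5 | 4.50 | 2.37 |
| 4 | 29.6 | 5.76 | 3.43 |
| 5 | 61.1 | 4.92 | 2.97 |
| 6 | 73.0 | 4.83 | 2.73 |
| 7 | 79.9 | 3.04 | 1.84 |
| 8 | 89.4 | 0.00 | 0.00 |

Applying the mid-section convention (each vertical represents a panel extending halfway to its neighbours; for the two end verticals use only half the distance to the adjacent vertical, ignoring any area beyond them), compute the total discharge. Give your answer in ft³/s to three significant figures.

w_2 = (23.5 − 0.0)/2 = 11.75 ft; q_2 = 2.43 × 4.13 × 11.75 = 117.9 ft³/s
w_3 = (29.6 − 9.6)/2 = 10 ft; q_3 = 2.37 × 4.50 × 10 = 106.7 ft³/s
w_4 = (61.1 − 23.5)/2 = 18.8 ft; q_4 = 3.43 × 5.76 × 18.8 = 371.4 ft³/s
w_5 = (73.0 − 29.6)/2 = 21.7 ft; q_5 = 2.97 × 4.92 × 21.7 = 317.1 ft³/s
w_6 = (79.9 − 61.1)/2 = 9.4 ft; q_6 = 2.73 × 4.83 × 9.4 = 123.9 ft³/s
w_7 = (89.4 − 73.0)/2 = 8.2 ft; q_7 = 1.84 × 3.04 × 8.2 = 45.87 ft³/s
Stations 1, 8 contribute zero (depth or velocity is 0).
Q = Σ qᵢ = 1083 ft³/s

1080 ft³/s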